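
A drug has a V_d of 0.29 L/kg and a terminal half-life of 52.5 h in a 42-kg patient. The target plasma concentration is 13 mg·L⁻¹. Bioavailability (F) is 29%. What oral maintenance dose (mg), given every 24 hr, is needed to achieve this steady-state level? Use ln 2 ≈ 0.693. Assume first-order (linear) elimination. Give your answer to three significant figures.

Vd = 0.29 L/kg × 42 kg = 12.18 L
CL = ln 2 · Vd / t½ = 0.693 × 12.18 / 52.5 = 0.1608 L/h
D = CL × Css × τ / F = 0.1608 × 13 × 24 / 0.29 = 173.0 mg

173 mg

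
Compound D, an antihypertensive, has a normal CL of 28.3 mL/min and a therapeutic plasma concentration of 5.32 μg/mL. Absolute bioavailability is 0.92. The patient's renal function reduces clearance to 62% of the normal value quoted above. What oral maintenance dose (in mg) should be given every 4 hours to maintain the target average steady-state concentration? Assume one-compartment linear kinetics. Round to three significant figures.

Convert clearance: 28.3 mL/min × 60 min/h ÷ 1000 mL/L = 1.698 L/h
Patient clearance = 0.62 × 1.698 = 1.053 L/h
D = CL × Css × τ / F = 1.053 × 5.32 × 4 / 0.92 = 24.36 mg

24.4 mg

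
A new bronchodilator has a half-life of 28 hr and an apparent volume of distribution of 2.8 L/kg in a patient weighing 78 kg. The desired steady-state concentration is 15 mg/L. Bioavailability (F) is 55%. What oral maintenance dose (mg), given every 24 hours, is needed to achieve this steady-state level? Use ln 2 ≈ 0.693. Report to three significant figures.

Vd(total) = 78 kg × 2.8 L/kg = 218.4 L
CL = 0.693 × Vd / t½ = 0.693 × 218.4 / 28 = 5.405 L/h
D = CL × Css × τ / F = 5.405 × 15 × 24 / 0.55 = 3538 mg

3540 mg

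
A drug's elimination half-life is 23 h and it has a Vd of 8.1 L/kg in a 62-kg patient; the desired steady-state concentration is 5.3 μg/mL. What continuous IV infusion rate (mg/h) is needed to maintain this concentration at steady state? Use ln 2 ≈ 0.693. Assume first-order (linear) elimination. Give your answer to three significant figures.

Vd(total) = 62 kg × 8.1 L/kg = 502.2 L
CL = 0.693 × Vd / t½ = 0.693 × 502.2 / 23 = 15.13 L/h
Infusion rate = CL × Css = 15.13 × 5.3 = 80.19 mg/h

80.2 mg/h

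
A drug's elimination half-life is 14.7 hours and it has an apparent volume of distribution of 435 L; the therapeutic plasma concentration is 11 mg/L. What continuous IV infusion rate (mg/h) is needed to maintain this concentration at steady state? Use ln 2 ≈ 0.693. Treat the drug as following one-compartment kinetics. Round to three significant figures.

226 mg/h

CL = ln 2 · Vd / t½ = 0.693 × 435.0 / 14.7 = 20.51 L/h
Infusion rate = CL × Css = 20.51 × 11 = 225.6 mg/h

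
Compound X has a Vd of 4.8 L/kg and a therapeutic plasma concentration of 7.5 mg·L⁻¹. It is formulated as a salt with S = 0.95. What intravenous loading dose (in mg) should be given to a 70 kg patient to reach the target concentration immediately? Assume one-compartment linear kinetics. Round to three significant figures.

Vd = 4.8 L/kg × 70 kg = 336.0 L
LD = Vd × C / S = 336.0 × 7.500 / 0.95 = 2653 mg

2650 mg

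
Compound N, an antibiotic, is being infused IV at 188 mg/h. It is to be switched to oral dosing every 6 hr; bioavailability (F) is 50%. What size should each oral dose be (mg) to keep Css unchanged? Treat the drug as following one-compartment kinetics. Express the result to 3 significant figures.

2260 mg

To maintain the same Css, the systemic dosing rate must be unchanged: F·D/τ = infusion rate.
D = rate × τ / F = 188 × 6 / 0.5 = 2256 mg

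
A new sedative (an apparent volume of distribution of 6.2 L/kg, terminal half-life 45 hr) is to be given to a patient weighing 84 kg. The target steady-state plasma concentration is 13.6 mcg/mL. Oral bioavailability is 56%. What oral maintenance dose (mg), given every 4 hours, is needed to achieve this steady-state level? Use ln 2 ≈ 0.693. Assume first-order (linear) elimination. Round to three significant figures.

779 mg

Vd = 6.2 L/kg × 84 kg = 520.8 L
CL = 0.693 × Vd / t½ = 0.693 × 520.8 / 45 = 8.020 L/h
D = CL × Css × τ / F = 8.020 × 13.6 × 4 / 0.56 = 779.1 mg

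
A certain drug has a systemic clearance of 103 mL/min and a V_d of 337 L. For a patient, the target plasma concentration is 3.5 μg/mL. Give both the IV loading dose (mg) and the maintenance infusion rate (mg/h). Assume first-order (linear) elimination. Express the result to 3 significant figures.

(a) 1180 mg; (b) 21.6 mg/h

Loading dose = Vd × C = 337.0 × 3.5 = 1180 mg
Convert clearance: 103 mL/min × 60 min/h ÷ 1000 mL/L = 6.180 L/h
Maintenance infusion rate = CL × Css = 6.180 × 3.5 = 21.63 mg/h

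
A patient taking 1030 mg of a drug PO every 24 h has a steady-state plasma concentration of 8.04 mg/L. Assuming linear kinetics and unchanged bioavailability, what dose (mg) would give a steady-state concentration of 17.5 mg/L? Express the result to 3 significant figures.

2240 mg

For first-order elimination, Css ∝ F·D/(CL·τ); F and CL are unchanged, so Css ∝ D/τ.
D₂ = D₁ × (Css,target / Css,current) = 1030 × 17.5/8.04 = 2242 mg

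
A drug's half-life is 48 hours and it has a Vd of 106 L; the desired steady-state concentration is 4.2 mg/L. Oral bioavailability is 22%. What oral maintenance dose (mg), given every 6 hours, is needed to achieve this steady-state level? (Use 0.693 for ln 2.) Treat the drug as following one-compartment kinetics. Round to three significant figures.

175 mg

CL = 0.693 × Vd / t½ = 0.693 × 106.0 / 48 = 1.530 L/h
D = CL × Css × τ / F = 1.530 × 4.2 × 6 / 0.22 = 175.3 mg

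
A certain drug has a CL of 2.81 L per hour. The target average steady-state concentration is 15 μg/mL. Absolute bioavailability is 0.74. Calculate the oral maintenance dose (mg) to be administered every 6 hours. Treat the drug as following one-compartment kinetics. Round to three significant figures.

At steady state, dose per interval replaces the amount cleared in that interval: F·D/τ = CL·Css.
D = CL × Css × τ / F = 2.810 × 15 × 6 / 0.74 = 341.8 mg

342 mg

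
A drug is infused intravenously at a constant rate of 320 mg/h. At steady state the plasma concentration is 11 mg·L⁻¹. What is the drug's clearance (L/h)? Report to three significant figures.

29.1 L/h

At steady state, infusion rate = CL × Css, so CL = rate / Css.
CL = 320 / 11 = 29.09 L/h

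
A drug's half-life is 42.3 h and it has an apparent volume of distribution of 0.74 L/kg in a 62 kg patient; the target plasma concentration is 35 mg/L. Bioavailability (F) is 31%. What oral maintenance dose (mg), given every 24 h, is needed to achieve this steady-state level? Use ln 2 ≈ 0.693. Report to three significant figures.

2040 mg

Vd = 0.74 L/kg × 62 kg = 45.88 L
k = 0.693/42.3 = 0.01638 h⁻¹, so CL = k·Vd = 0.01638 × 45.88 = 0.7515 L/h
D = CL × Css × τ / F = 0.7515 × 35 × 24 / 0.31 = 2036 mg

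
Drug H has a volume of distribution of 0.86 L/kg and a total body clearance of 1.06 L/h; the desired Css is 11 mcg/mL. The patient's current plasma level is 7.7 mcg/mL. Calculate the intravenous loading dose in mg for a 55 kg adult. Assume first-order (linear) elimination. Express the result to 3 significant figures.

Vd = 0.86 L/kg × 55 kg = 47.30 L
The loading dose fills Vd to the target concentration.
Concentration deficit ΔC = 11 − 7.7 = 3.300 mg/L
LD = Vd × ΔC = 47.30 × 3.300 = 156.1 mg

156 mg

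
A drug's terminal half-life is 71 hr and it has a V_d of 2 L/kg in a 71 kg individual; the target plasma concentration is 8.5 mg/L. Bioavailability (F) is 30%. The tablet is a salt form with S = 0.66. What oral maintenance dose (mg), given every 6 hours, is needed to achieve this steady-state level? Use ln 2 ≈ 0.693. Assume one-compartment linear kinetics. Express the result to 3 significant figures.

Total Vd = 2 × 71 = 142.0 L
CL = ln 2 · Vd / t½ = 0.693 × 142.0 / 71 = 1.386 L/h
D = CL × Css × τ / F / S = 1.386 × 8.5 × 6 / 0.3 / 0.66 = 357.0 mg

357 mg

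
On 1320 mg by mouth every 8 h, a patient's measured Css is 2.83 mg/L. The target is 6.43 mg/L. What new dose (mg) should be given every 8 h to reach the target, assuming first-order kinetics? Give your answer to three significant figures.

3000 mg

With linear kinetics, Css is proportional to dose rate (D/τ) at fixed clearance.
D₂ = D₁ × (Css,target / Css,current) = 1320 × 6.43/2.83 = 2999 mg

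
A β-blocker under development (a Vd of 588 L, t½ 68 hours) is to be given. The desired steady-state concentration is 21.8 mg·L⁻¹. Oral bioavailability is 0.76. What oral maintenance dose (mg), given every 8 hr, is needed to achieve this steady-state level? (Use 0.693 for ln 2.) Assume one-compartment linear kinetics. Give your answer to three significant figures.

1380 mg

CL = ln 2 · Vd / t½ = 0.693 × 588.0 / 68 = 5.992 L/h
D = CL × Css × τ / F = 5.992 × 21.8 × 8 / 0.76 = 1375 mg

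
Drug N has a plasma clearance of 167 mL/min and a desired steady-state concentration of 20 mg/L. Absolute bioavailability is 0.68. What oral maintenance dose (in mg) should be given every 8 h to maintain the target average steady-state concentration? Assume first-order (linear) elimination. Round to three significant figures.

2360 mg

CL = 167 mL/min × 60/1000 = 10.02 L/h
At steady state, dose per interval replaces the amount cleared in that interval: F·D/τ = CL·Css.
D = CL × Css × τ / F = 10.02 × 20 × 8 / 0.68 = 2358 mg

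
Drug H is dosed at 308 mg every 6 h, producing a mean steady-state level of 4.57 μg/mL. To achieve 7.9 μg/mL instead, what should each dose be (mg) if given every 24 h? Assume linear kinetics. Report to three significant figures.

With linear kinetics, Css is proportional to dose rate (D/τ) at fixed clearance.
D₂ = D₁ × (Css,target / Css,current) × (τ₂/τ₁) = 308 × (7.9/4.57) × (24/6) = 2130 mg

2130 mg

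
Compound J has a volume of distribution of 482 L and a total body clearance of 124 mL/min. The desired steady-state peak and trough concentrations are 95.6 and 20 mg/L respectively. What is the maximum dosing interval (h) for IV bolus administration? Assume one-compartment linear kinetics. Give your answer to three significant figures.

Convert clearance: 124 mL/min × 60 min/h ÷ 1000 mL/L = 7.440 L/h
k = CL / Vd = 7.440 / 482.0 = 0.01544 h⁻¹
Between IV bolus doses, concentration decays as C = C₀·e^(−kτ), so C_peak/C_trough = e^(kτ).
τ_max = ln(C_peak/C_trough) / k = ln(95.6/20) / 0.01544 = 1.564 / 0.01544 = 101.3 h

101 h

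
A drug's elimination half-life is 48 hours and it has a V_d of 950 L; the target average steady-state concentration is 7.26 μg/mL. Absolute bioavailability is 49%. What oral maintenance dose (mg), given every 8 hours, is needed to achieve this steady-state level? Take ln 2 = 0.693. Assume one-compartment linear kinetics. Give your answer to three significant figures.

CL = 0.693 × Vd / t½ = 0.693 × 950.0 / 48 = 13.72 L/h
D = CL × Css × τ / F = 13.72 × 7.26 × 8 / 0.49 = 1626 mg

1630 mg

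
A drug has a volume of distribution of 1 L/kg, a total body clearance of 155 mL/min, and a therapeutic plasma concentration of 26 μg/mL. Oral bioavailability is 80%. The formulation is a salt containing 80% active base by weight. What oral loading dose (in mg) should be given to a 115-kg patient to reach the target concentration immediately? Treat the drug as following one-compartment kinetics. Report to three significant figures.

Vd = 1 L/kg × 115 kg = 115.0 L
Loading dose depends on Vd (not clearance): it fills the distribution volume.
LD = Vd × C / F / S = 115.0 × 26.00 / 0.8 / 0.8 = 4672 mg

4670 mg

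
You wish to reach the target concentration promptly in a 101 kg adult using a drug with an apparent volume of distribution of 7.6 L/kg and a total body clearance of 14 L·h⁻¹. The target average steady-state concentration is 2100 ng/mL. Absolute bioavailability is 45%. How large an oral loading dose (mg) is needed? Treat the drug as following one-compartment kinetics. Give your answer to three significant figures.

3580 mg

Vd(total) = 101 kg × 7.6 L/kg = 767.6 L
C = 2100 ng/mL = 2.100 mg/L
LD = Vd × C / F = 767.6 × 2.100 / 0.45 = 3582 mg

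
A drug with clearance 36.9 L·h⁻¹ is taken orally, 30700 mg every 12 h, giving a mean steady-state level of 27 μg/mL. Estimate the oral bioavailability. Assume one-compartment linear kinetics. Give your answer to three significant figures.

F·D/τ = CL·Css at steady state → F = CL·Css·τ / D.
F = 36.9 × 27 × 12 / 30700 = 0.389

0.389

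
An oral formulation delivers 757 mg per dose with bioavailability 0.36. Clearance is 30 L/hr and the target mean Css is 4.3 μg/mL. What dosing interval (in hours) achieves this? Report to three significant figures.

F·D/τ = CL·Css → τ = F·D / (CL·Css).
τ = 0.36 × 757 / (30 × 4.3) = 2.113 h

2.11 h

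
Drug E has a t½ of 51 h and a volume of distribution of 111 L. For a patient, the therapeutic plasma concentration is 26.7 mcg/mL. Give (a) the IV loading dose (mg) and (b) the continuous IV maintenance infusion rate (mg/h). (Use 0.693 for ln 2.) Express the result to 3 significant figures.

LD = Vd × C = 111.0 × 26.7 = 2964 mg
CL = 0.693 × Vd / t½ = 0.693 × 111.0 / 51 = 1.508 L/h
Infusion rate = CL × Css = 1.508 × 26.7 = 40.26 mg/h

(a) 2960 mg; (b) 40.3 mg/h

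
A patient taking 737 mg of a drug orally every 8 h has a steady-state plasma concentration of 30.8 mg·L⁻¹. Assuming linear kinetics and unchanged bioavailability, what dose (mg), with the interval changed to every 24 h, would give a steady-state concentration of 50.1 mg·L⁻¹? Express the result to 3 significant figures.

With linear kinetics, Css is proportional to dose rate (D/τ) at fixed clearance.
D₂ = D₁ × (Css,target / Css,current) × (τ₂/τ₁) = 737 × (50.1/30.8) × (24/8) = 3596 mg

3600 mg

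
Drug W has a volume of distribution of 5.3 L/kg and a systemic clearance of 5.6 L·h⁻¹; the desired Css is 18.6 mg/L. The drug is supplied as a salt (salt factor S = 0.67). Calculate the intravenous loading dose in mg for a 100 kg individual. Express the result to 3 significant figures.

Total Vd = 5.3 × 100 = 530.0 L
LD = Vd × C / S = 530.0 × 18.60 / 0.67 = 14710 mg

14700 mg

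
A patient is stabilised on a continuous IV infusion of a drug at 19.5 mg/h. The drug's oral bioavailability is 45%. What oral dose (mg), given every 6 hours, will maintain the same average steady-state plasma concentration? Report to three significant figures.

260 mg

To maintain the same Css, the systemic dosing rate must be unchanged: F·D/τ = infusion rate.
D = rate × τ / F = 19.5 × 6 / 0.45 = 260.0 mg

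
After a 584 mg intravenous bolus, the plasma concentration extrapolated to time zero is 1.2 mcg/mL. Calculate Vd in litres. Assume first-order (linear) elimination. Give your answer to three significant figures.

Immediately after an IV bolus, C₀ = Dose / Vd, so Vd = Dose / C₀.
Vd = 584 / 1.2 = 486.7 L

487 L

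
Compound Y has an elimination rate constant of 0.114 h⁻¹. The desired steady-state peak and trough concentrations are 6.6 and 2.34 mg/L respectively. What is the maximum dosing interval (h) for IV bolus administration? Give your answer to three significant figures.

Between IV bolus doses, concentration decays as C = C₀·e^(−kτ), so C_peak/C_trough = e^(kτ).
τ_max = ln(C_peak/C_trough) / k = ln(6.6/2.34) / 0.1140 = 1.037 / 0.1140 = 9.096 h

9.10 h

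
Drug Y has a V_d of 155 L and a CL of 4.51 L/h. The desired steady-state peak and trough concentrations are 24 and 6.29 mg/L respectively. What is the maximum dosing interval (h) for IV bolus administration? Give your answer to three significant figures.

k = CL / Vd = 4.510 / 155.0 = 0.02910 h⁻¹
Between IV bolus doses, concentration decays as C = C₀·e^(−kτ), so C_peak/C_trough = e^(kτ).
τ_max = ln(C_peak/C_trough) / k = ln(24/6.29) / 0.02910 = 1.339 / 0.02910 = 46.01 h

46.0 h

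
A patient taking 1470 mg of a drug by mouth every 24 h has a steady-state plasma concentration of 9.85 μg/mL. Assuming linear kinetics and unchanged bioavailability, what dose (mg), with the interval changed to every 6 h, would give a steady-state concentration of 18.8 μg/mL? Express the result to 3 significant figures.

701 mg

For first-order elimination, Css ∝ F·D/(CL·τ); F and CL are unchanged, so Css ∝ D/τ.
D₂ = D₁ × (Css,target / Css,current) × (τ₂/τ₁) = 1470 × (18.8/9.85) × (6/24) = 701.4 mg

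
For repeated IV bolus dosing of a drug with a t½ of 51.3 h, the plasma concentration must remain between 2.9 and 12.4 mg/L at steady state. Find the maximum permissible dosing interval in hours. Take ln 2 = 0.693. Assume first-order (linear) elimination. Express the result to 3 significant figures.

k = 0.693 / t½ = 0.693 / 51.3 = 0.01351 h⁻¹
Between IV bolus doses, concentration decays as C = C₀·e^(−kτ), so C_peak/C_trough = e^(kτ).
τ_max = ln(C_peak/C_trough) / k = ln(12.4/2.9) / 0.01351 = 1.453 / 0.01351 = 107.5 h

108 h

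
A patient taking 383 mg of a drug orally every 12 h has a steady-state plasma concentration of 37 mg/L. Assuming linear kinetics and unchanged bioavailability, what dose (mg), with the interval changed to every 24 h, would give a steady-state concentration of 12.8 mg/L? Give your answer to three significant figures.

265 mg

With linear kinetics, Css is proportional to dose rate (D/τ) at fixed clearance.
D₂ = D₁ × (Css,target / Css,current) × (τ₂/τ₁) = 383 × (12.8/37) × (24/12) = 265.0 mg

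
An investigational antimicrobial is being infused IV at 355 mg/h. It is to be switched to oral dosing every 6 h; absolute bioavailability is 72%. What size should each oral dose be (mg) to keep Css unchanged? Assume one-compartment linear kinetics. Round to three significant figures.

2960 mg

To maintain the same Css, the systemic dosing rate must be unchanged: F·D/τ = infusion rate.
D = rate × τ / F = 355 × 6 / 0.72 = 2958 mg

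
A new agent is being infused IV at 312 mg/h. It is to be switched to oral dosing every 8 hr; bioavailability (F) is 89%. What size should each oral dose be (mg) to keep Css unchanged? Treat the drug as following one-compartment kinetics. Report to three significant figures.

2800 mg

To maintain the same Css, the systemic dosing rate must be unchanged: F·D/τ = infusion rate.
D = rate × τ / F = 312 × 8 / 0.89 = 2804 mg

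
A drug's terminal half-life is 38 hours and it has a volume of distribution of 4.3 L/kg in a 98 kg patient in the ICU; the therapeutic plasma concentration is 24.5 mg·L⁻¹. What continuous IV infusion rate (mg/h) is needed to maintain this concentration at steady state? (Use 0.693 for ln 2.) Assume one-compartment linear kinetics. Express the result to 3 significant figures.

188 mg/h

Total Vd = 4.3 × 98 = 421.4 L
CL = ln 2 · Vd / t½ = 0.693 × 421.4 / 38 = 7.685 L/h
Infusion rate = CL × Css = 7.685 × 24.5 = 188.3 mg/h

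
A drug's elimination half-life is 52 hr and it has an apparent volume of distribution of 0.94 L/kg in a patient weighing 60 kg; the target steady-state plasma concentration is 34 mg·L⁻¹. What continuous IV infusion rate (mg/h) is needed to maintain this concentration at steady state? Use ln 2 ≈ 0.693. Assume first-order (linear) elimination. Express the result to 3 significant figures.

Total Vd = 0.94 × 60 = 56.40 L
CL = 0.693 × Vd / t½ = 0.693 × 56.40 / 52 = 0.7516 L/h
Infusion rate = CL × Css = 0.7516 × 34 = 25.55 mg/h

25.6 mg/h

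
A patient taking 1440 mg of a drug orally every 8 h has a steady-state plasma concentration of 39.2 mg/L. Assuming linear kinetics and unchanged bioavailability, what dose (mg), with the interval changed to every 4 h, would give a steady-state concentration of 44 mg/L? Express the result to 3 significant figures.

808 mg

For first-order elimination, Css ∝ F·D/(CL·τ); F and CL are unchanged, so Css ∝ D/τ.
D₂ = D₁ × (Css,target / Css,current) × (τ₂/τ₁) = 1440 × (44/39.2) × (4/8) = 808.2 mg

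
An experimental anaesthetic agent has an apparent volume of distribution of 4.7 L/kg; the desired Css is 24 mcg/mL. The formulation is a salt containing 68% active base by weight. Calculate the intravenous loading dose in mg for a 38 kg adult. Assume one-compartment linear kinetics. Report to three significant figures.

Total Vd = 4.7 × 38 = 178.6 L
The loading dose fills Vd to the target concentration.
LD = Vd × C / S = 178.6 × 24.00 / 0.68 = 6304 mg

6300 mg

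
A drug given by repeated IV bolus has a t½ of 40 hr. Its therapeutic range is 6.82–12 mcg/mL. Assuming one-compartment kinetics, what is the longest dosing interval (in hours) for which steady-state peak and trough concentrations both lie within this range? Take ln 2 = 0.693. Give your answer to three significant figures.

32.6 h

k = 0.693 / t½ = 0.693 / 40 = 0.01733 h⁻¹
Between IV bolus doses, concentration decays as C = C₀·e^(−kτ), so C_peak/C_trough = e^(kτ).
τ_max = ln(C_peak/C_trough) / k = ln(12/6.82) / 0.01733 = 0.5650 / 0.01733 = 32.60 h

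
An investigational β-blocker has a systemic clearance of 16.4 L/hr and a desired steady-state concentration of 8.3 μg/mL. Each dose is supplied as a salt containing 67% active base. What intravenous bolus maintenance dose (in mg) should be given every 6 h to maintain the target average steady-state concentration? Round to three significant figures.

1220 mg

At steady state, dose per interval replaces the amount cleared in that interval: S·D/τ = CL·Css.
D = CL × Css × τ / S = 16.40 × 8.3 × 6 / 0.67 = 1219 mg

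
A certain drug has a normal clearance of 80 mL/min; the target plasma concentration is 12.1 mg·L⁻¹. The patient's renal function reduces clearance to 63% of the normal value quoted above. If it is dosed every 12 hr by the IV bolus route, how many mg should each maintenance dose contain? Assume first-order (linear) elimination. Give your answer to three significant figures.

CL = 80 mL/min = 80 × 0.06 = 4.800 L/h
Patient clearance = 0.63 × 4.800 = 3.024 L/h
D = CL × Css × τ = 3.024 × 12.1 × 12 = 439.1 mg

439 mg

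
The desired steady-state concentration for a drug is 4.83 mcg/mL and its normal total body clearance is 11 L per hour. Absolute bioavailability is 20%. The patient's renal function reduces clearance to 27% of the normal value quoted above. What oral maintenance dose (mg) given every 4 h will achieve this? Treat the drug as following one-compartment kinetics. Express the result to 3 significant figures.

Patient clearance = 0.27 × 11.00 = 2.970 L/h
D = CL × Css × τ / F = 2.970 × 4.83 × 4 / 0.2 = 286.9 mg

287 mg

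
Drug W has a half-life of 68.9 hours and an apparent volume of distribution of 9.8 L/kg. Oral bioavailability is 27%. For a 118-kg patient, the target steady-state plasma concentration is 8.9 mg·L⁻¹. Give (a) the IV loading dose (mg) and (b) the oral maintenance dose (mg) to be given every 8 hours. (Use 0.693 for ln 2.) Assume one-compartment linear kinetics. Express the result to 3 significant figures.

(a) 10300 mg; (b) 3070 mg

Total Vd = 9.8 × 118 = 1156 L
LD = Vd × C = 1156 × 8.9 = 10290 mg
CL = 0.693 × Vd / t½ = 0.693 × 1156 / 68.9 = 11.63 L/h
D = CL × Css × τ / F = 11.63 × 8.9 × 8 / 0.27 = 3067 mg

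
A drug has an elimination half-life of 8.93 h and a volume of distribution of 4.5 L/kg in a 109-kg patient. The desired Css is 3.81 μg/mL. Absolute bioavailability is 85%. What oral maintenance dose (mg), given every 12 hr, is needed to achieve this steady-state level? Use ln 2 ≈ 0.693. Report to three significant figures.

2050 mg

Total Vd = 4.5 × 109 = 490.5 L
CL = 0.693 × Vd / t½ = 0.693 × 490.5 / 8.93 = 38.06 L/h
D = CL × Css × τ / F = 38.06 × 3.81 × 12 / 0.85 = 2047 mg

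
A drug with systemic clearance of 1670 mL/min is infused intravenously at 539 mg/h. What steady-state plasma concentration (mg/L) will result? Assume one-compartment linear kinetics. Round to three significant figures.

CL = 1670 mL/min = 1670 × 0.06 = 100.2 L/h
Css = rate / CL = 539 / 100.2 = 5.379 mg/L

5.38 mg/L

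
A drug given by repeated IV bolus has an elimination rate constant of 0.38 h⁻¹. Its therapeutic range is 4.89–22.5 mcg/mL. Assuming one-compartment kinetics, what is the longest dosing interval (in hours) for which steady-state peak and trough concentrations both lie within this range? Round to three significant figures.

Between IV bolus doses, concentration decays as C = C₀·e^(−kτ), so C_peak/C_trough = e^(kτ).
τ_max = ln(C_peak/C_trough) / k = ln(22.5/4.89) / 0.3800 = 1.526 / 0.3800 = 4.016 h

4.02 h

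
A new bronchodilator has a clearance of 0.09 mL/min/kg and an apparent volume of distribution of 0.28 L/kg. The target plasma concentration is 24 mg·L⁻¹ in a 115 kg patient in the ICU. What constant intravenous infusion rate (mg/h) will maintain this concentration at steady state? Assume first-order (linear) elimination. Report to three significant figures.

14.9 mg/h

CL = 0.09 mL/min/kg × 115 kg = 10.35 mL/min = 10.35 × 60/1000 = 0.6210 L/h
R₀ = 0.6210 × 24 = 14.90 mg/h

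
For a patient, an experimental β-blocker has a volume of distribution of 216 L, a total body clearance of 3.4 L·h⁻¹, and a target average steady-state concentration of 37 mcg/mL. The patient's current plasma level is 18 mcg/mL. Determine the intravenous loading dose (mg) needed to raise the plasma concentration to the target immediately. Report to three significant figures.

Concentration deficit ΔC = 37 − 18 = 19.00 mg/L
LD = Vd × ΔC = 216.0 × 19.00 = 4104 mg

4100 mg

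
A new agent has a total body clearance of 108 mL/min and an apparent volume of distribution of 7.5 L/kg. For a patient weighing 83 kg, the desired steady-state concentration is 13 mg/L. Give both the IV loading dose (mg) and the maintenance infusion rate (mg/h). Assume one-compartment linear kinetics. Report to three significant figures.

Vd(total) = 83 kg × 7.5 L/kg = 622.5 L
Loading: fill Vd to C_target → 622.5 L × 13 mg/L = 8093 mg
CL = 108 mL/min = 108 × 0.06 = 6.480 L/h
Maintenance: replace elimination → rate = CL × Css = 6.480 × 13 = 84.24 mg/h

(a) 8090 mg; (b) 84.2 mg/h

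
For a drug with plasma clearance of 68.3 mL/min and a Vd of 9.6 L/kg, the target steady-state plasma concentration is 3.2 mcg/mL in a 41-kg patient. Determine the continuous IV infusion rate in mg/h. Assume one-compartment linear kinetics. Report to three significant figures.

13.1 mg/h

CL = 68.3 mL/min = 68.3 × 0.06 = 4.098 L/h
Maintenance depends on clearance, not Vd — rate in must match rate out.
Infusion rate = CL · Css = 4.098 L/h × 3.2 mg/L = 13.11 mg/h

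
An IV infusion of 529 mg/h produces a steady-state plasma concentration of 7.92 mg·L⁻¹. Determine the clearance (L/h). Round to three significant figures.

66.8 L/h

At steady state, infusion rate = CL × Css, so CL = rate / Css.
CL = 529 / 7.92 = 66.79 L/h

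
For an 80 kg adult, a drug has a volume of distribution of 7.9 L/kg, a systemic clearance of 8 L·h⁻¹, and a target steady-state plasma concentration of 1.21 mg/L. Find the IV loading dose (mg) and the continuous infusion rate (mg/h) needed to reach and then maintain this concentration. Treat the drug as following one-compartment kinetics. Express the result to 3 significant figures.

(a) 765 mg; (b) 9.68 mg/h

Vd(total) = 80 kg × 7.9 L/kg = 632.0 L
Loading dose = Vd × C = 632.0 × 1.21 = 764.7 mg
Maintenance: replace elimination → rate = CL × Css = 8.000 × 1.21 = 9.680 mg/h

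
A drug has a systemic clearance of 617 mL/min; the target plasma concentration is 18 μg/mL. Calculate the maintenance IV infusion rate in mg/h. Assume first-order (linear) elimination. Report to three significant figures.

666 mg/h

Convert clearance: 617 mL/min × 60 min/h ÷ 1000 mL/L = 37.02 L/h
At steady state, infusion rate equals elimination rate: rate in = CL × Css.
Rate = CL × Css = 37.02 × 18 = 666.4 mg/h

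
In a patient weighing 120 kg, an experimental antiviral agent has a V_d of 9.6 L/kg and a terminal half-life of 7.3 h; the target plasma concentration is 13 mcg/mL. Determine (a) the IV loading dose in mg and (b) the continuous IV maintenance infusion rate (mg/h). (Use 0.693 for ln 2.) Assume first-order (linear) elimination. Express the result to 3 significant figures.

(a) 15000 mg; (b) 1420 mg/h

Vd = 9.6 L/kg × 120 kg = 1152 L
LD = Vd × C = 1152 × 13 = 14980 mg
CL = 0.693 × Vd / t½ = 0.693 × 1152 / 7.3 = 109.4 L/h
Infusion rate = CL × Css = 109.4 × 13 = 1422 mg/h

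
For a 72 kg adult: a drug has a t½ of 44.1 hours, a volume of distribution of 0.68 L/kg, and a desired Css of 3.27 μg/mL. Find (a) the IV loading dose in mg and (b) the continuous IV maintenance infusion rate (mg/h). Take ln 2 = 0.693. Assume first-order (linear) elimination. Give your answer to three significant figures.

Total Vd = 0.68 × 72 = 48.96 L
LD = Vd × C = 48.96 × 3.27 = 160.1 mg
CL = 0.693 × Vd / t½ = 0.693 × 48.96 / 44.1 = 0.7694 L/h
Infusion rate = CL × Css = 0.7694 × 3.27 = 2.516 mg/h

(a) 160 mg; (b) 2.52 mg/h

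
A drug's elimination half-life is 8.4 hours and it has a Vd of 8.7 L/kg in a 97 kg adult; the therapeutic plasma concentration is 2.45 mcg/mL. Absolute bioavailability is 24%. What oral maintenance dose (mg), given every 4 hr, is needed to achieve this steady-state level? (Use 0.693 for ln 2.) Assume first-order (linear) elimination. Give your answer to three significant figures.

Vd(total) = 97 kg × 8.7 L/kg = 843.9 L
k = 0.693/8.4 = 0.08250 h⁻¹, so CL = k·Vd = 0.08250 × 843.9 = 69.62 L/h
D = CL × Css × τ / F = 69.62 × 2.45 × 4 / 0.24 = 2843 mg

2840 mg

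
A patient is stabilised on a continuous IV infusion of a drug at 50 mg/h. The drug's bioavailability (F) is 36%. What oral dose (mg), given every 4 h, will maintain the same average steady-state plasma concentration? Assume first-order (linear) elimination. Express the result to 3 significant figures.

To maintain the same Css, the systemic dosing rate must be unchanged: F·D/τ = infusion rate.
D = rate × τ / F = 50 × 4 / 0.36 = 555.6 mg

556 mg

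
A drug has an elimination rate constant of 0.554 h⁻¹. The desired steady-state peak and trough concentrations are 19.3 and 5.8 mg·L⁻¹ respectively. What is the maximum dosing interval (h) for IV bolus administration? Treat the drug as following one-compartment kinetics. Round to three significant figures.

2.17 h

Between IV bolus doses, concentration decays as C = C₀·e^(−kτ), so C_peak/C_trough = e^(kτ).
τ_max = ln(C_peak/C_trough) / k = ln(19.3/5.8) / 0.5540 = 1.202 / 0.5540 = 2.170 h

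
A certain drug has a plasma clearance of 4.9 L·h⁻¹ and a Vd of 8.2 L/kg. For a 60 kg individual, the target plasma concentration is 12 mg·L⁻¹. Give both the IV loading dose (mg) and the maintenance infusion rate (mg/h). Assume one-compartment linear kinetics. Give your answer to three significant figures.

Total Vd = 8.2 × 60 = 492.0 L
Loading dose = Vd × C = 492.0 × 12 = 5904 mg
Maintenance: replace elimination → rate = CL × Css = 4.900 × 12 = 58.80 mg/h

(a) 5900 mg; (b) 58.8 mg/h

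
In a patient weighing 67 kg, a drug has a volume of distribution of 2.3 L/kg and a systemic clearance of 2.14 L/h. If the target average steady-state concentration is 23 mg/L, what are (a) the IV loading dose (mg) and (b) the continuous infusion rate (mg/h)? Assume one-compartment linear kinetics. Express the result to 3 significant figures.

(a) 3540 mg; (b) 49.2 mg/h

Vd = 2.3 L/kg × 67 kg = 154.1 L
LD = Vd · C_target = 154.1 × 23 = 3544 mg
Maintenance infusion rate = CL × Css = 2.140 × 23 = 49.22 mg/h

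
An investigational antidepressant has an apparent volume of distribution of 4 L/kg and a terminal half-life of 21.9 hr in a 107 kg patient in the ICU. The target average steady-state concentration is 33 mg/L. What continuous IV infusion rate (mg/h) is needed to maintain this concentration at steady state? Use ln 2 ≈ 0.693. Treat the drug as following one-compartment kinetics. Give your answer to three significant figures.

447 mg/h

Vd = 4 L/kg × 107 kg = 428.0 L
CL = ln 2 · Vd / t½ = 0.693 × 428.0 / 21.9 = 13.54 L/h
Infusion rate = CL × Css = 13.54 × 33 = 446.8 mg/h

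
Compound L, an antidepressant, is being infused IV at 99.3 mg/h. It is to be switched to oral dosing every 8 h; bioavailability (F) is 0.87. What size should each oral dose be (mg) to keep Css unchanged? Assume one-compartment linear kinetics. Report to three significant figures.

913 mg

To maintain the same Css, the systemic dosing rate must be unchanged: F·D/τ = infusion rate.
D = rate × τ / F = 99.3 × 8 / 0.87 = 913.1 mg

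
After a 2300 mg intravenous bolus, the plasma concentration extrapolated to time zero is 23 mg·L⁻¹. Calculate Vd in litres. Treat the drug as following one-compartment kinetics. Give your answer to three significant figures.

100 L

Immediately after an IV bolus, C₀ = Dose / Vd, so Vd = Dose / C₀.
Vd = 2300 / 23 = 100.0 L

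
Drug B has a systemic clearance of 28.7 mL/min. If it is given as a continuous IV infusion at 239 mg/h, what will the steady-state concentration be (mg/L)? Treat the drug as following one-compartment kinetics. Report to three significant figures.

CL = 28.7 mL/min × 60/1000 = 1.722 L/h
Css = rate / CL = 239 / 1.722 = 138.8 mg/L

139 mg/L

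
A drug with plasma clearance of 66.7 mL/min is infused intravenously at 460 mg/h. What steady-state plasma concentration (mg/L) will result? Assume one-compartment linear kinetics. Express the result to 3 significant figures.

115 mg/L

CL = 66.7 mL/min × 60/1000 = 4.002 L/h
Css = rate / CL = 460 / 4.002 = 114.9 mg/L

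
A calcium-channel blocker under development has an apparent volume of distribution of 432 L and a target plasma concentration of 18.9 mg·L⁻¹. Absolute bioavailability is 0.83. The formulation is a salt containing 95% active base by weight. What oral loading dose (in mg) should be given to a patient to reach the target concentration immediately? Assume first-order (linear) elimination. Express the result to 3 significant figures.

LD = Vd × C / F / S = 432.0 × 18.90 / 0.83 / 0.95 = 10350 mg

10400 mg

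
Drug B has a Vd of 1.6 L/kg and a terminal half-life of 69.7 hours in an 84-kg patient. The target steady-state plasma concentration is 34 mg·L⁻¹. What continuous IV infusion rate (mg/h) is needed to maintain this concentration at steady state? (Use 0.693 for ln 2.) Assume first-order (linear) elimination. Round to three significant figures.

45.4 mg/h

Vd = 1.6 L/kg × 84 kg = 134.4 L
k = 0.693/69.7 = 0.009943 h⁻¹, so CL = k·Vd = 0.009943 × 134.4 = 1.336 L/h
Infusion rate = CL × Css = 1.336 × 34 = 45.42 mg/h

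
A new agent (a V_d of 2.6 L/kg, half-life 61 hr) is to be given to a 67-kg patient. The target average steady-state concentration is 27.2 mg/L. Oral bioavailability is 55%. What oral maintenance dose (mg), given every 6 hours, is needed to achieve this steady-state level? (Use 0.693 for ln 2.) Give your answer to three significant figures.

Total Vd = 2.6 × 67 = 174.2 L
CL = ln 2 · Vd / t½ = 0.693 × 174.2 / 61 = 1.979 L/h
D = CL × Css × τ / F = 1.979 × 27.2 × 6 / 0.55 = 587.2 mg

587 mg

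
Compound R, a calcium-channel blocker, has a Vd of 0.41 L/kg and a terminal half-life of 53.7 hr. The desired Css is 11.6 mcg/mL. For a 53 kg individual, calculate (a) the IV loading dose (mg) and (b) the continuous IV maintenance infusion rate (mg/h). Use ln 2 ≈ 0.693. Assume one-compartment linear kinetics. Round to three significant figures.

(a) 252 mg; (b) 3.25 mg/h

Vd = 0.41 L/kg × 53 kg = 21.73 L
LD = Vd × C = 21.73 × 11.6 = 252.1 mg
CL = 0.693 × Vd / t½ = 0.693 × 21.73 / 53.7 = 0.2804 L/h
Infusion rate = CL × Css = 0.2804 × 11.6 = 3.253 mg/h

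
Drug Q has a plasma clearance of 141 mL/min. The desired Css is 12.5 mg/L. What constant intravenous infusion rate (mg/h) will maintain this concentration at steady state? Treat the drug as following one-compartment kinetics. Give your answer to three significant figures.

CL = 141 mL/min × 60/1000 = 8.460 L/h
Infusion rate = CL · Css = 8.460 L/h × 12.5 mg/L = 105.8 mg/h

106 mg/h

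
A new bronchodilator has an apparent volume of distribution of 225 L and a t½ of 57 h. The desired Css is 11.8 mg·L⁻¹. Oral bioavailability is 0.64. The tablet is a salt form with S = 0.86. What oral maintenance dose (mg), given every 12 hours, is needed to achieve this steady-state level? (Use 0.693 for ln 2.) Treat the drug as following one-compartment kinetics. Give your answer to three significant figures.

k = 0.693/57 = 0.01216 h⁻¹, so CL = k·Vd = 0.01216 × 225.0 = 2.736 L/h
D = CL × Css × τ / F / S = 2.736 × 11.8 × 12 / 0.64 / 0.86 = 703.9 mg

704 mg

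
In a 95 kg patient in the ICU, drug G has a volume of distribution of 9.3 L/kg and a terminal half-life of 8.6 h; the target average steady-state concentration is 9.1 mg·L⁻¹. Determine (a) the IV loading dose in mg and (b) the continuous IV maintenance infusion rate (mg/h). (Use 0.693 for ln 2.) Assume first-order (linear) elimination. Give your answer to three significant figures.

Vd(total) = 95 kg × 9.3 L/kg = 883.5 L
LD = Vd × C = 883.5 × 9.1 = 8040 mg
CL = 0.693 × Vd / t½ = 0.693 × 883.5 / 8.6 = 71.19 L/h
Infusion rate = CL × Css = 71.19 × 9.1 = 647.8 mg/h

(a) 8040 mg; (b) 648 mg/h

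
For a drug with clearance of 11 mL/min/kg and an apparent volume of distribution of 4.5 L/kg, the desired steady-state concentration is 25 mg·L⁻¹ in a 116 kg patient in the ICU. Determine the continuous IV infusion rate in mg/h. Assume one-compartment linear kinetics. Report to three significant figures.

1910 mg/h

CL = 11 mL/min/kg × 116 kg = 1276 mL/min = 1276 × 60/1000 = 76.56 L/h
Rate = CL × Css = 76.56 × 25 = 1914 mg/h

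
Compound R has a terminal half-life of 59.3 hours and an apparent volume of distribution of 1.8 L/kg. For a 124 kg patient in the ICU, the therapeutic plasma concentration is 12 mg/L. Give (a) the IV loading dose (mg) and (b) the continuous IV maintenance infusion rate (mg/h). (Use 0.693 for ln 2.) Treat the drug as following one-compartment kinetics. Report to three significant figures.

Total Vd = 1.8 × 124 = 223.2 L
LD = Vd × C = 223.2 × 12 = 2678 mg
CL = 0.693 × Vd / t½ = 0.693 × 223.2 / 59.3 = 2.608 L/h
Infusion rate = CL × Css = 2.608 × 12 = 31.30 mg/h

(a) 2680 mg; (b) 31.3 mg/h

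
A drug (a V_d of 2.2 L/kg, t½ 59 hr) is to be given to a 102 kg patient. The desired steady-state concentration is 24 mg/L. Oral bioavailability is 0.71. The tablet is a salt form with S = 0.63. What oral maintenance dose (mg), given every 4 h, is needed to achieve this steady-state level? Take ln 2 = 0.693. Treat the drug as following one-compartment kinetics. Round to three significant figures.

Total Vd = 2.2 × 102 = 224.4 L
CL = ln 2 · Vd / t½ = 0.693 × 224.4 / 59 = 2.636 L/h
D = CL × Css × τ / F / S = 2.636 × 24 × 4 / 0.71 / 0.63 = 565.7 mg

566 mg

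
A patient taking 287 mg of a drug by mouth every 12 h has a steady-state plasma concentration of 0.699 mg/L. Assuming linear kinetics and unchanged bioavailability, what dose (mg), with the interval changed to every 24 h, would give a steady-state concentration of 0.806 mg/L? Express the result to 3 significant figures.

With linear kinetics, Css is proportional to dose rate (D/τ) at fixed clearance.
D₂ = D₁ × (Css,target / Css,current) × (τ₂/τ₁) = 287 × (0.806/0.699) × (24/12) = 661.9 mg

662 mg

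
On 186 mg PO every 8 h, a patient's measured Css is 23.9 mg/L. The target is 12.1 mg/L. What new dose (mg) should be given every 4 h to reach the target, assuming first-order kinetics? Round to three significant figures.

47.1 mg

With linear kinetics, Css is proportional to dose rate (D/τ) at fixed clearance.
D₂ = D₁ × (Css,target / Css,current) × (τ₂/τ₁) = 186 × (12.1/23.9) × (4/8) = 47.08 mg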